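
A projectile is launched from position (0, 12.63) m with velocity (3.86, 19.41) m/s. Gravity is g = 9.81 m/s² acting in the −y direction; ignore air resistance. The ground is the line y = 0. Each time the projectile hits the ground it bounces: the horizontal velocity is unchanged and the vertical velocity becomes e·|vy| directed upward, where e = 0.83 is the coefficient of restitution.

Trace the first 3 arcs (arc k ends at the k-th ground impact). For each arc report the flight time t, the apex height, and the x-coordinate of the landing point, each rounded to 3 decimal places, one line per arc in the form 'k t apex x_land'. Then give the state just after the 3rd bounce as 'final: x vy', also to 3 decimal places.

Arc 1: start y=12.630, vy=19.410 → t=4.526, apex=31.832, x_land=17.471, impact vy=-24.991
  bounce: vy ← 0.83·24.991 = 20.743
Arc 2: start y=0.000, vy=20.743 → t=4.229, apex=21.929, x_land=33.794, impact vy=-20.743
  bounce: vy ← 0.83·20.743 = 17.216
Arc 3: start y=0.000, vy=17.216 → t=3.510, apex=15.107, x_land=47.342, impact vy=-17.216
  bounce: vy ← 0.83·17.216 = 14.290

1 4.526 31.832 17.471
2 4.229 21.929 33.794
3 3.510 15.107 47.342
final: 47.342 14.290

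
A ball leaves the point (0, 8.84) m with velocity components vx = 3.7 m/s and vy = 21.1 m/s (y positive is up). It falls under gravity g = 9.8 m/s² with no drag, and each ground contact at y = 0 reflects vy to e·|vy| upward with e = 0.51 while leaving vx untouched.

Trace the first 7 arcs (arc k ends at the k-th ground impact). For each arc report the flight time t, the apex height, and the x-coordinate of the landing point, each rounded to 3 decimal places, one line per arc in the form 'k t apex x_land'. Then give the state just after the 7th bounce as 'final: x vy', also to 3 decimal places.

Arc 1: start y=8.840, vy=21.100 → t=4.691, apex=31.555, x_land=17.356, impact vy=-24.869
  bounce: vy ← 0.51·24.869 = 12.683
Arc 2: start y=0.000, vy=12.683 → t=2.588, apex=8.207, x_land=26.933, impact vy=-12.683
  bounce: vy ← 0.51·12.683 = 6.468
Arc 3: start y=0.000, vy=6.468 → t=1.320, apex=2.135, x_land=31.817, impact vy=-6.468
  bounce: vy ← 0.51·6.468 = 3.299
Arc 4: start y=0.000, vy=3.299 → t=0.673, apex=0.555, x_land=34.308, impact vy=-3.299
  bounce: vy ← 0.51·3.299 = 1.682
Arc 5: start y=0.000, vy=1.682 → t=0.343, apex=0.144, x_land=35.579, impact vy=-1.682
  bounce: vy ← 0.51·1.682 = 0.858
Arc 6: start y=0.000, vy=0.858 → t=0.175, apex=0.038, x_land=36.227, impact vy=-0.858
  bounce: vy ← 0.51·0.858 = 0.438
Arc 7: start y=0.000, vy=0.438 → t=0.089, apex=0.010, x_land=36.557, impact vy=-0.438
  bounce: vy ← 0.51·0.438 = 0.223

1 4.691 31.555 17.356
2 2.588 8.207 26.933
3 1.320 2.135 31.817
4 0.673 0.555 34.308
5 0.343 0.144 35.579
6 0.175 0.038 36.227
7 0.089 0.010 36.557
final: 36.557 0.223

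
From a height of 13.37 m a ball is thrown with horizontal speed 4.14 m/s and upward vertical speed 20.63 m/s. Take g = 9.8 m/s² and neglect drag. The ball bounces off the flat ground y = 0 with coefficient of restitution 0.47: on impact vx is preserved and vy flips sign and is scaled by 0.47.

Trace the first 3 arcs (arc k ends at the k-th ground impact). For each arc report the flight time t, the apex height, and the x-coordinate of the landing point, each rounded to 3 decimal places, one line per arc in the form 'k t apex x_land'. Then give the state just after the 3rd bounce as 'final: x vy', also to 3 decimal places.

Arc 1: start y=13.370, vy=20.630 → t=4.781, apex=35.084, x_land=19.793, impact vy=-26.223
  bounce: vy ← 0.47·26.223 = 12.325
Arc 2: start y=0.000, vy=12.325 → t=2.515, apex=7.750, x_land=30.206, impact vy=-12.325
  bounce: vy ← 0.47·12.325 = 5.793
Arc 3: start y=0.000, vy=5.793 → t=1.182, apex=1.712, x_land=35.100, impact vy=-5.793
  bounce: vy ← 0.47·5.793 = 2.723

1 4.781 35.084 19.793
2 2.515 7.750 30.206
3 1.182 1.712 35.100
final: 35.100 2.723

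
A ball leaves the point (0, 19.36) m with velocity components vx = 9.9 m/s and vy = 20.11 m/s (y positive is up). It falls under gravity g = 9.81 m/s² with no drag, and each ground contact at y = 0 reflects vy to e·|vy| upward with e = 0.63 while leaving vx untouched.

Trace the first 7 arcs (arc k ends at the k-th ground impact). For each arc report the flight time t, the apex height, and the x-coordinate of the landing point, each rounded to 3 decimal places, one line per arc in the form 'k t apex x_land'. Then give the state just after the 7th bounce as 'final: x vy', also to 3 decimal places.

1 4.905 39.972 48.556
2 3.597 15.865 84.165
3 2.266 6.297 106.599
4 1.428 2.499 120.733
5 0.899 0.992 129.637
6 0.567 0.394 135.246
7 0.357 0.156 138.780
final: 138.780 1.103

Arc 1: start y=19.360, vy=20.110 → t=4.905, apex=39.972, x_land=48.556, impact vy=-28.005
  bounce: vy ← 0.63·28.005 = 17.643
Arc 2: start y=0.000, vy=17.643 → t=3.597, apex=15.865, x_land=84.165, impact vy=-17.643
  bounce: vy ← 0.63·17.643 = 11.115
Arc 3: start y=0.000, vy=11.115 → t=2.266, apex=6.297, x_land=106.599, impact vy=-11.115
  bounce: vy ← 0.63·11.115 = 7.002
Arc 4: start y=0.000, vy=7.002 → t=1.428, apex=2.499, x_land=120.733, impact vy=-7.002
  bounce: vy ← 0.63·7.002 = 4.412
Arc 5: start y=0.000, vy=4.412 → t=0.899, apex=0.992, x_land=129.637, impact vy=-4.412
  bounce: vy ← 0.63·4.412 = 2.779
Arc 6: start y=0.000, vy=2.779 → t=0.567, apex=0.394, x_land=135.246, impact vy=-2.779
  bounce: vy ← 0.63·2.779 = 1.751
Arc 7: start y=0.000, vy=1.751 → t=0.357, apex=0.156, x_land=138.780, impact vy=-1.751
  bounce: vy ← 0.63·1.751 = 1.103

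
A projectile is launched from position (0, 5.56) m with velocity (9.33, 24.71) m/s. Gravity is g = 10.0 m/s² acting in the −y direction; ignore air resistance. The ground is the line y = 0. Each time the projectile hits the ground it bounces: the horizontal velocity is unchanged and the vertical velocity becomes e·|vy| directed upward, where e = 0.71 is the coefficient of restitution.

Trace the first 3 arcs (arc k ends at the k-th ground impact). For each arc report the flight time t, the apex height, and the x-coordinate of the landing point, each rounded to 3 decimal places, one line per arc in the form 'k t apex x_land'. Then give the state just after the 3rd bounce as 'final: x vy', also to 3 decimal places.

1 5.158 36.089 48.120
2 3.815 18.193 83.714
3 2.709 9.171 108.986
final: 108.986 9.616

Arc 1: start y=5.560, vy=24.710 → t=5.158, apex=36.089, x_land=48.120, impact vy=-26.866
  bounce: vy ← 0.71·26.866 = 19.075
Arc 2: start y=0.000, vy=19.075 → t=3.815, apex=18.193, x_land=83.714, impact vy=-19.075
  bounce: vy ← 0.71·19.075 = 13.543
Arc 3: start y=0.000, vy=13.543 → t=2.709, apex=9.171, x_land=108.986, impact vy=-13.543
  bounce: vy ← 0.71·13.543 = 9.616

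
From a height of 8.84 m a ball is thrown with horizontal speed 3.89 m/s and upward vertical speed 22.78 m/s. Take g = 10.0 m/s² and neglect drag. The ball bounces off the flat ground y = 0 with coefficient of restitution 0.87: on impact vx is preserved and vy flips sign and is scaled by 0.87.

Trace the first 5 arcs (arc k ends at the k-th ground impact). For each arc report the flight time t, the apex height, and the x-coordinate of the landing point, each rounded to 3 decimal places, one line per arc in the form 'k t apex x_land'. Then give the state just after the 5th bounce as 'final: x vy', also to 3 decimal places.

Arc 1: start y=8.840, vy=22.780 → t=4.916, apex=34.786, x_land=19.122, impact vy=-26.377
  bounce: vy ← 0.87·26.377 = 22.948
Arc 2: start y=0.000, vy=22.948 → t=4.590, apex=26.330, x_land=36.975, impact vy=-22.948
  bounce: vy ← 0.87·22.948 = 19.964
Arc 3: start y=0.000, vy=19.964 → t=3.993, apex=19.929, x_land=52.508, impact vy=-19.964
  bounce: vy ← 0.87·19.964 = 17.369
Arc 4: start y=0.000, vy=17.369 → t=3.474, apex=15.084, x_land=66.021, impact vy=-17.369
  bounce: vy ← 0.87·17.369 = 15.111
Arc 5: start y=0.000, vy=15.111 → t=3.022, apex=11.417, x_land=77.777, impact vy=-15.111
  bounce: vy ← 0.87·15.111 = 13.147

1 4.916 34.786 19.122
2 4.590 26.330 36.975
3 3.993 19.929 52.508
4 3.474 15.084 66.021
5 3.022 11.417 77.777
final: 77.777 13.147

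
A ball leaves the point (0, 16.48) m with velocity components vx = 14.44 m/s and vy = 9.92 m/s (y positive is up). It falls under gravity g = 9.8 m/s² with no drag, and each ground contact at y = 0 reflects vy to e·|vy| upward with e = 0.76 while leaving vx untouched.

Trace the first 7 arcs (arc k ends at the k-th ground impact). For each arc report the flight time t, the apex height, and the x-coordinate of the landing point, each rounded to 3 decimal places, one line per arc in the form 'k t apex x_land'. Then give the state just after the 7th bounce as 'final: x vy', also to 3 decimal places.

Arc 1: start y=16.480, vy=9.920 → t=3.107, apex=21.501, x_land=44.865, impact vy=-20.528
  bounce: vy ← 0.76·20.528 = 15.602
Arc 2: start y=0.000, vy=15.602 → t=3.184, apex=12.419, x_land=90.842, impact vy=-15.602
  bounce: vy ← 0.76·15.602 = 11.857
Arc 3: start y=0.000, vy=11.857 → t=2.420, apex=7.173, x_land=125.784, impact vy=-11.857
  bounce: vy ← 0.76·11.857 = 9.011
Arc 4: start y=0.000, vy=9.011 → t=1.839, apex=4.143, x_land=152.340, impact vy=-9.011
  bounce: vy ← 0.76·9.011 = 6.849
Arc 5: start y=0.000, vy=6.849 → t=1.398, apex=2.393, x_land=172.523, impact vy=-6.849
  bounce: vy ← 0.76·6.849 = 5.205
Arc 6: start y=0.000, vy=5.205 → t=1.062, apex=1.382, x_land=187.862, impact vy=-5.205
  bounce: vy ← 0.76·5.205 = 3.956
Arc 7: start y=0.000, vy=3.956 → t=0.807, apex=0.798, x_land=199.519, impact vy=-3.956
  bounce: vy ← 0.76·3.956 = 3.006

1 3.107 21.501 44.865
2 3.184 12.419 90.842
3 2.420 7.173 125.784
4 1.839 4.143 152.340
5 1.398 2.393 172.523
6 1.062 1.382 187.862
7 0.807 0.798 199.519
final: 199.519 3.006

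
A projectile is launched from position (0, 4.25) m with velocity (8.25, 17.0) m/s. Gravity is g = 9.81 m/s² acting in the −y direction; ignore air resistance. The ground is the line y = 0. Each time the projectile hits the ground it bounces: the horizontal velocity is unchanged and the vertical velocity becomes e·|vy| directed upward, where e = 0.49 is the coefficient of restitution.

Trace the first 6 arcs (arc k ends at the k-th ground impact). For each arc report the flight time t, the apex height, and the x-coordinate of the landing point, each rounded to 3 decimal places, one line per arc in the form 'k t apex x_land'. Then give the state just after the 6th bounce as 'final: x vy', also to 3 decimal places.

1 3.700 18.980 30.525
2 1.928 4.557 46.429
3 0.945 1.094 54.222
4 0.463 0.263 58.041
5 0.227 0.063 59.912
6 0.111 0.015 60.829
final: 60.829 0.267

Arc 1: start y=4.250, vy=17.000 → t=3.700, apex=18.980, x_land=30.525, impact vy=-19.297
  bounce: vy ← 0.49·19.297 = 9.456
Arc 2: start y=0.000, vy=9.456 → t=1.928, apex=4.557, x_land=46.429, impact vy=-9.456
  bounce: vy ← 0.49·9.456 = 4.633
Arc 3: start y=0.000, vy=4.633 → t=0.945, apex=1.094, x_land=54.222, impact vy=-4.633
  bounce: vy ← 0.49·4.633 = 2.270
Arc 4: start y=0.000, vy=2.270 → t=0.463, apex=0.263, x_land=58.041, impact vy=-2.270
  bounce: vy ← 0.49·2.270 = 1.112
Arc 5: start y=0.000, vy=1.112 → t=0.227, apex=0.063, x_land=59.912, impact vy=-1.112
  bounce: vy ← 0.49·1.112 = 0.545
Arc 6: start y=0.000, vy=0.545 → t=0.111, apex=0.015, x_land=60.829, impact vy=-0.545
  bounce: vy ← 0.49·0.545 = 0.267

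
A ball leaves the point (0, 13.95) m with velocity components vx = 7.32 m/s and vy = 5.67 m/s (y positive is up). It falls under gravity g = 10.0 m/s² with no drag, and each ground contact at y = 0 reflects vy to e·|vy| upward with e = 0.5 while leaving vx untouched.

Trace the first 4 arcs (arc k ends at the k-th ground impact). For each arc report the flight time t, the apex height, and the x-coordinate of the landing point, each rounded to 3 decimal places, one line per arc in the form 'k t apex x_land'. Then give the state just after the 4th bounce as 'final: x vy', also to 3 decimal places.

1 2.331 15.557 17.062
2 1.764 3.889 29.975
3 0.882 0.972 36.431
4 0.441 0.243 39.659
final: 39.659 1.102

Arc 1: start y=13.950, vy=5.670 → t=2.331, apex=15.557, x_land=17.062, impact vy=-17.639
  bounce: vy ← 0.5·17.639 = 8.820
Arc 2: start y=0.000, vy=8.820 → t=1.764, apex=3.889, x_land=29.975, impact vy=-8.820
  bounce: vy ← 0.5·8.820 = 4.410
Arc 3: start y=0.000, vy=4.410 → t=0.882, apex=0.972, x_land=36.431, impact vy=-4.410
  bounce: vy ← 0.5·4.410 = 2.205
Arc 4: start y=0.000, vy=2.205 → t=0.441, apex=0.243, x_land=39.659, impact vy=-2.205
  bounce: vy ← 0.5·2.205 = 1.102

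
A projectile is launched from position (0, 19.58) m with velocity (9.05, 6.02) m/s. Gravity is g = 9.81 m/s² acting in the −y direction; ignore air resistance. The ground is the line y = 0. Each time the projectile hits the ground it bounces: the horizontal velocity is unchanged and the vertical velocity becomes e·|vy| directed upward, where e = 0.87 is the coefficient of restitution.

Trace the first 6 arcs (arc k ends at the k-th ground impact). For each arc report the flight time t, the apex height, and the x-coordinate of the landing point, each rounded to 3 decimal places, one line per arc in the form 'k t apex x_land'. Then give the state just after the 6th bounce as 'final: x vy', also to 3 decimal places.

Arc 1: start y=19.580, vy=6.020 → t=2.704, apex=21.427, x_land=24.469, impact vy=-20.504
  bounce: vy ← 0.87·20.504 = 17.838
Arc 2: start y=0.000, vy=17.838 → t=3.637, apex=16.218, x_land=57.381, impact vy=-17.838
  bounce: vy ← 0.87·17.838 = 15.519
Arc 3: start y=0.000, vy=15.519 → t=3.164, apex=12.276, x_land=86.015, impact vy=-15.519
  bounce: vy ← 0.87·15.519 = 13.502
Arc 4: start y=0.000, vy=13.502 → t=2.753, apex=9.291, x_land=110.927, impact vy=-13.502
  bounce: vy ← 0.87·13.502 = 11.746
Arc 5: start y=0.000, vy=11.746 → t=2.395, apex=7.033, x_land=132.599, impact vy=-11.746
  bounce: vy ← 0.87·11.746 = 10.219
Arc 6: start y=0.000, vy=10.219 → t=2.083, apex=5.323, x_land=151.455, impact vy=-10.219
  bounce: vy ← 0.87·10.219 = 8.891

1 2.704 21.427 24.469
2 3.637 16.218 57.381
3 3.164 12.276 86.015
4 2.753 9.291 110.927
5 2.395 7.033 132.599
6 2.083 5.323 151.455
final: 151.455 8.891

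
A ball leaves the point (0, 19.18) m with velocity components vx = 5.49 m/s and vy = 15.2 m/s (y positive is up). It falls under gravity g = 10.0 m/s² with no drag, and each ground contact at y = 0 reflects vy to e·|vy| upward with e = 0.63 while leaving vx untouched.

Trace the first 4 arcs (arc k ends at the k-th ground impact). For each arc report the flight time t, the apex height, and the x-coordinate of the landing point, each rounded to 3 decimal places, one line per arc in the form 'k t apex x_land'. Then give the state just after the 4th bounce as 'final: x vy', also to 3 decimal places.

Arc 1: start y=19.180, vy=15.200 → t=3.999, apex=30.732, x_land=21.956, impact vy=-24.792
  bounce: vy ← 0.63·24.792 = 15.619
Arc 2: start y=0.000, vy=15.619 → t=3.124, apex=12.198, x_land=39.105, impact vy=-15.619
  bounce: vy ← 0.63·15.619 = 9.840
Arc 3: start y=0.000, vy=9.840 → t=1.968, apex=4.841, x_land=49.909, impact vy=-9.840
  bounce: vy ← 0.63·9.840 = 6.199
Arc 4: start y=0.000, vy=6.199 → t=1.240, apex=1.921, x_land=56.716, impact vy=-6.199
  bounce: vy ← 0.63·6.199 = 3.905

1 3.999 30.732 21.956
2 3.124 12.198 39.105
3 1.968 4.841 49.909
4 1.240 1.921 56.716
final: 56.716 3.905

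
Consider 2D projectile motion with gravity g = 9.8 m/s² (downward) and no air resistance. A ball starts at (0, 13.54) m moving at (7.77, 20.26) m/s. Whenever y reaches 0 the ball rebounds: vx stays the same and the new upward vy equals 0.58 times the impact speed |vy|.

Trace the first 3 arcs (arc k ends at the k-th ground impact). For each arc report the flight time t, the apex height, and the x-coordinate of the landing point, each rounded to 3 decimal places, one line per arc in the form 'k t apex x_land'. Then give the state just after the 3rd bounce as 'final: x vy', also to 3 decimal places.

Arc 1: start y=13.540, vy=20.260 → t=4.720, apex=34.482, x_land=36.675, impact vy=-25.997
  bounce: vy ← 0.58·25.997 = 15.078
Arc 2: start y=0.000, vy=15.078 → t=3.077, apex=11.600, x_land=60.585, impact vy=-15.078
  bounce: vy ← 0.58·15.078 = 8.745
Arc 3: start y=0.000, vy=8.745 → t=1.785, apex=3.902, x_land=74.453, impact vy=-8.745
  bounce: vy ← 0.58·8.745 = 5.072

1 4.720 34.482 36.675
2 3.077 11.600 60.585
3 1.785 3.902 74.453
final: 74.453 5.072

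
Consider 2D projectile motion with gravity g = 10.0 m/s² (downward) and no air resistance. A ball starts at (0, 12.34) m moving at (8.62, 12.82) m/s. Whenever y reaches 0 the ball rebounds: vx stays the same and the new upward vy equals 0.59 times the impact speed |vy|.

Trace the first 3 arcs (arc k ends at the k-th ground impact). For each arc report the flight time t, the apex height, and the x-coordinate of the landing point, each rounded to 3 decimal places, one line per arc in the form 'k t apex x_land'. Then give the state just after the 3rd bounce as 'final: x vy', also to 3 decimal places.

Arc 1: start y=12.340, vy=12.820 → t=3.310, apex=20.558, x_land=28.530, impact vy=-20.277
  bounce: vy ← 0.59·20.277 = 11.963
Arc 2: start y=0.000, vy=11.963 → t=2.393, apex=7.156, x_land=49.154, impact vy=-11.963
  bounce: vy ← 0.59·11.963 = 7.058
Arc 3: start y=0.000, vy=7.058 → t=1.412, apex=2.491, x_land=61.323, impact vy=-7.058
  bounce: vy ← 0.59·7.058 = 4.164

1 3.310 20.558 28.530
2 2.393 7.156 49.154
3 1.412 2.491 61.323
final: 61.323 4.164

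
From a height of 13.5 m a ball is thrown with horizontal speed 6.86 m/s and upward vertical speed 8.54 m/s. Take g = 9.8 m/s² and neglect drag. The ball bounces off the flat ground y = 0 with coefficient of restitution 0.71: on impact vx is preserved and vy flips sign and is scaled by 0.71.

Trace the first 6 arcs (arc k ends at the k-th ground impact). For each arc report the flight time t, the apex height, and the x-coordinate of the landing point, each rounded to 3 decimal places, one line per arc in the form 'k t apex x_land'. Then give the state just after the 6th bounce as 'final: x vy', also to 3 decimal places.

1 2.746 17.221 18.838
2 2.662 8.681 37.100
3 1.890 4.376 50.066
4 1.342 2.206 59.272
5 0.953 1.112 65.808
6 0.676 0.561 70.449
final: 70.449 2.353

Arc 1: start y=13.500, vy=8.540 → t=2.746, apex=17.221, x_land=18.838, impact vy=-18.372
  bounce: vy ← 0.71·18.372 = 13.044
Arc 2: start y=0.000, vy=13.044 → t=2.662, apex=8.681, x_land=37.100, impact vy=-13.044
  bounce: vy ← 0.71·13.044 = 9.261
Arc 3: start y=0.000, vy=9.261 → t=1.890, apex=4.376, x_land=50.066, impact vy=-9.261
  bounce: vy ← 0.71·9.261 = 6.576
Arc 4: start y=0.000, vy=6.576 → t=1.342, apex=2.206, x_land=59.272, impact vy=-6.576
  bounce: vy ← 0.71·6.576 = 4.669
Arc 5: start y=0.000, vy=4.669 → t=0.953, apex=1.112, x_land=65.808, impact vy=-4.669
  bounce: vy ← 0.71·4.669 = 3.315
Arc 6: start y=0.000, vy=3.315 → t=0.676, apex=0.561, x_land=70.449, impact vy=-3.315
  bounce: vy ← 0.71·3.315 = 2.353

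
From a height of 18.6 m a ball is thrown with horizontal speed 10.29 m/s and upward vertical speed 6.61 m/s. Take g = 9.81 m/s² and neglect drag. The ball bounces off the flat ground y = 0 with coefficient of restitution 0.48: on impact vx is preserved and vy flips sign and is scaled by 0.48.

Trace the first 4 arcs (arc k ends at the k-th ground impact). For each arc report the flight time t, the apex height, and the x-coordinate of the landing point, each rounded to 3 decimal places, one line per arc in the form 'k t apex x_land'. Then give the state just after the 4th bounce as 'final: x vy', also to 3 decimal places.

1 2.734 20.827 28.137
2 1.978 4.799 48.492
3 0.950 1.106 58.263
4 0.456 0.255 62.953
final: 62.953 1.073

Arc 1: start y=18.600, vy=6.610 → t=2.734, apex=20.827, x_land=28.137, impact vy=-20.214
  bounce: vy ← 0.48·20.214 = 9.703
Arc 2: start y=0.000, vy=9.703 → t=1.978, apex=4.799, x_land=48.492, impact vy=-9.703
  bounce: vy ← 0.48·9.703 = 4.657
Arc 3: start y=0.000, vy=4.657 → t=0.950, apex=1.106, x_land=58.263, impact vy=-4.657
  bounce: vy ← 0.48·4.657 = 2.236
Arc 4: start y=0.000, vy=2.236 → t=0.456, apex=0.255, x_land=62.953, impact vy=-2.236
  bounce: vy ← 0.48·2.236 = 1.073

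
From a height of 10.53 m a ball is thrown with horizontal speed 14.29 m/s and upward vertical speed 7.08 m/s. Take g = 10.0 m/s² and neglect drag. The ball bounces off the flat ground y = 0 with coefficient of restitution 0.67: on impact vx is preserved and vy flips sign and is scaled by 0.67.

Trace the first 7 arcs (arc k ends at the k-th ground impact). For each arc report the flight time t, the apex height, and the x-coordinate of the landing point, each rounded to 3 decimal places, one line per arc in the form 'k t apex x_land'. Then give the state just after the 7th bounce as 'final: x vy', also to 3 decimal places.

1 2.323 13.036 33.191
2 2.164 5.852 64.111
3 1.450 2.627 84.827
4 0.971 1.179 98.706
5 0.651 0.529 108.006
6 0.436 0.238 114.236
7 0.292 0.107 118.411
final: 118.411 0.979

Arc 1: start y=10.530, vy=7.080 → t=2.323, apex=13.036, x_land=33.191, impact vy=-16.147
  bounce: vy ← 0.67·16.147 = 10.819
Arc 2: start y=0.000, vy=10.819 → t=2.164, apex=5.852, x_land=64.111, impact vy=-10.819
  bounce: vy ← 0.67·10.819 = 7.248
Arc 3: start y=0.000, vy=7.248 → t=1.450, apex=2.627, x_land=84.827, impact vy=-7.248
  bounce: vy ← 0.67·7.248 = 4.856
Arc 4: start y=0.000, vy=4.856 → t=0.971, apex=1.179, x_land=98.706, impact vy=-4.856
  bounce: vy ← 0.67·4.856 = 3.254
Arc 5: start y=0.000, vy=3.254 → t=0.651, apex=0.529, x_land=108.006, impact vy=-3.254
  bounce: vy ← 0.67·3.254 = 2.180
Arc 6: start y=0.000, vy=2.180 → t=0.436, apex=0.238, x_land=114.236, impact vy=-2.180
  bounce: vy ← 0.67·2.180 = 1.461
Arc 7: start y=0.000, vy=1.461 → t=0.292, apex=0.107, x_land=118.411, impact vy=-1.461
  bounce: vy ← 0.67·1.461 = 0.979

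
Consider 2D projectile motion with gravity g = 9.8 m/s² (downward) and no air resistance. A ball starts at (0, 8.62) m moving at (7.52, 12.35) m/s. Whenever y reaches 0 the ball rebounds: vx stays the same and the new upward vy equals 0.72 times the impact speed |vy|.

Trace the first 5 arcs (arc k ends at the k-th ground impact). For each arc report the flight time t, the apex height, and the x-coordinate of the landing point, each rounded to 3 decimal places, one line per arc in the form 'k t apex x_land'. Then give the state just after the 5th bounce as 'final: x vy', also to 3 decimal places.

Arc 1: start y=8.620, vy=12.350 → t=3.090, apex=16.402, x_land=23.235, impact vy=-17.930
  bounce: vy ← 0.72·17.930 = 12.909
Arc 2: start y=0.000, vy=12.909 → t=2.635, apex=8.503, x_land=43.047, impact vy=-12.909
  bounce: vy ← 0.72·12.909 = 9.295
Arc 3: start y=0.000, vy=9.295 → t=1.897, apex=4.408, x_land=57.312, impact vy=-9.295
  bounce: vy ← 0.72·9.295 = 6.692
Arc 4: start y=0.000, vy=6.692 → t=1.366, apex=2.285, x_land=67.582, impact vy=-6.692
  bounce: vy ← 0.72·6.692 = 4.818
Arc 5: start y=0.000, vy=4.818 → t=0.983, apex=1.185, x_land=74.977, impact vy=-4.818
  bounce: vy ← 0.72·4.818 = 3.469

1 3.090 16.402 23.235
2 2.635 8.503 43.047
3 1.897 4.408 57.312
4 1.366 2.285 67.582
5 0.983 1.185 74.977
final: 74.977 3.469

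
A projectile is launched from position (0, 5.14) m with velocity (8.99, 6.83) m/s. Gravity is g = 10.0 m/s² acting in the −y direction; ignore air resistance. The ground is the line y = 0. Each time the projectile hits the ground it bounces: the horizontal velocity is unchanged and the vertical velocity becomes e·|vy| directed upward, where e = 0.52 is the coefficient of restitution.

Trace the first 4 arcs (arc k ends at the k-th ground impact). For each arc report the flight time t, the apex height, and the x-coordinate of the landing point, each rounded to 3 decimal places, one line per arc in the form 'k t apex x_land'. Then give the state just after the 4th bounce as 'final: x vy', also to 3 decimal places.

1 1.905 7.472 17.130
2 1.271 2.021 28.560
3 0.661 0.546 34.504
4 0.344 0.148 37.594
final: 37.594 0.894

Arc 1: start y=5.140, vy=6.830 → t=1.905, apex=7.472, x_land=17.130, impact vy=-12.225
  bounce: vy ← 0.52·12.225 = 6.357
Arc 2: start y=0.000, vy=6.357 → t=1.271, apex=2.021, x_land=28.560, impact vy=-6.357
  bounce: vy ← 0.52·6.357 = 3.306
Arc 3: start y=0.000, vy=3.306 → t=0.661, apex=0.546, x_land=34.504, impact vy=-3.306
  bounce: vy ← 0.52·3.306 = 1.719
Arc 4: start y=0.000, vy=1.719 → t=0.344, apex=0.148, x_land=37.594, impact vy=-1.719
  bounce: vy ← 0.52·1.719 = 0.894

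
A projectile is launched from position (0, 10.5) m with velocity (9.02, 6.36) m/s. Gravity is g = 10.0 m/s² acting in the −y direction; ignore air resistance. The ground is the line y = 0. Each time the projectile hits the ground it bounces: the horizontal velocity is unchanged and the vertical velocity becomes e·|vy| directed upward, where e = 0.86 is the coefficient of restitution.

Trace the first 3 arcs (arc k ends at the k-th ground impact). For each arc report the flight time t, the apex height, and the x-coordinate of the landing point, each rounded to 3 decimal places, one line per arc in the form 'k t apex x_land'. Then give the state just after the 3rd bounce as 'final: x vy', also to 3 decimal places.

1 2.219 12.522 20.011
2 2.722 9.262 44.564
3 2.341 6.850 65.679
final: 65.679 10.066

Arc 1: start y=10.500, vy=6.360 → t=2.219, apex=12.522, x_land=20.011, impact vy=-15.826
  bounce: vy ← 0.86·15.826 = 13.610
Arc 2: start y=0.000, vy=13.610 → t=2.722, apex=9.262, x_land=44.564, impact vy=-13.610
  bounce: vy ← 0.86·13.610 = 11.705
Arc 3: start y=0.000, vy=11.705 → t=2.341, apex=6.850, x_land=65.679, impact vy=-11.705
  bounce: vy ← 0.86·11.705 = 10.066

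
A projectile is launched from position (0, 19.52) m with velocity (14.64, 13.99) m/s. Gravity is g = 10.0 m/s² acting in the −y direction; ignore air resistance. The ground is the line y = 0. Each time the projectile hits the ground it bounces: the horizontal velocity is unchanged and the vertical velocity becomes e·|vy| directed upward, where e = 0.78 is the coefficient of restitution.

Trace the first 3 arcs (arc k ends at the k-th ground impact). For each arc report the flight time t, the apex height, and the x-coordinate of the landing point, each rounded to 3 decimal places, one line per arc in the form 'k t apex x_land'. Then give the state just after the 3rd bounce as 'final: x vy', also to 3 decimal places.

Arc 1: start y=19.520, vy=13.990 → t=3.820, apex=29.306, x_land=55.925, impact vy=-24.210
  bounce: vy ← 0.78·24.210 = 18.884
Arc 2: start y=0.000, vy=18.884 → t=3.777, apex=17.830, x_land=111.216, impact vy=-18.884
  bounce: vy ← 0.78·18.884 = 14.729
Arc 3: start y=0.000, vy=14.729 → t=2.946, apex=10.848, x_land=154.344, impact vy=-14.729
  bounce: vy ← 0.78·14.729 = 11.489

1 3.820 29.306 55.925
2 3.777 17.830 111.216
3 2.946 10.848 154.344
final: 154.344 11.489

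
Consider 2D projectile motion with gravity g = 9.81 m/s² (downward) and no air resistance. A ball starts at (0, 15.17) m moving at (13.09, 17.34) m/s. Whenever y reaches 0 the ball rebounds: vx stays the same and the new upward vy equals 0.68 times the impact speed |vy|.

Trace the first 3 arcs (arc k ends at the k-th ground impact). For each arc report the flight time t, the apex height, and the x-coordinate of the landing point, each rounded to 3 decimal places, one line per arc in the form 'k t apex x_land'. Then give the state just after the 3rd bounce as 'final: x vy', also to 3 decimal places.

1 4.261 30.495 55.776
2 3.391 14.101 100.165
3 2.306 6.520 130.350
final: 130.350 7.691

Arc 1: start y=15.170, vy=17.340 → t=4.261, apex=30.495, x_land=55.776, impact vy=-24.460
  bounce: vy ← 0.68·24.460 = 16.633
Arc 2: start y=0.000, vy=16.633 → t=3.391, apex=14.101, x_land=100.165, impact vy=-16.633
  bounce: vy ← 0.68·16.633 = 11.310
Arc 3: start y=0.000, vy=11.310 → t=2.306, apex=6.520, x_land=130.350, impact vy=-11.310
  bounce: vy ← 0.68·11.310 = 7.691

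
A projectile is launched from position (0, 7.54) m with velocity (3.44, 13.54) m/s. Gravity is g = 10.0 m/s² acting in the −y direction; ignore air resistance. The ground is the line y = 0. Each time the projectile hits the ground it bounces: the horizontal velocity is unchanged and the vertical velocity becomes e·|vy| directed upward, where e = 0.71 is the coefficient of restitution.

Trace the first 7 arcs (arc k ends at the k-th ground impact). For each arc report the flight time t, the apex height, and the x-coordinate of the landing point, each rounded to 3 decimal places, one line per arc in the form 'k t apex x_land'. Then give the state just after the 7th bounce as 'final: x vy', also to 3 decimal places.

Arc 1: start y=7.540, vy=13.540 → t=3.182, apex=16.707, x_land=10.946, impact vy=-18.279
  bounce: vy ← 0.71·18.279 = 12.978
Arc 2: start y=0.000, vy=12.978 → t=2.596, apex=8.422, x_land=19.875, impact vy=-12.978
  bounce: vy ← 0.71·12.978 = 9.215
Arc 3: start y=0.000, vy=9.215 → t=1.843, apex=4.245, x_land=26.215, impact vy=-9.215
  bounce: vy ← 0.71·9.215 = 6.542
Arc 4: start y=0.000, vy=6.542 → t=1.308, apex=2.140, x_land=30.716, impact vy=-6.542
  bounce: vy ← 0.71·6.542 = 4.645
Arc 5: start y=0.000, vy=4.645 → t=0.929, apex=1.079, x_land=33.911, impact vy=-4.645
  bounce: vy ← 0.71·4.645 = 3.298
Arc 6: start y=0.000, vy=3.298 → t=0.660, apex=0.544, x_land=36.180, impact vy=-3.298
  bounce: vy ← 0.71·3.298 = 2.342
Arc 7: start y=0.000, vy=2.342 → t=0.468, apex=0.274, x_land=37.791, impact vy=-2.342
  bounce: vy ← 0.71·2.342 = 1.663

1 3.182 16.707 10.946
2 2.596 8.422 19.875
3 1.843 4.245 26.215
4 1.308 2.140 30.716
5 0.929 1.079 33.911
6 0.660 0.544 36.180
7 0.468 0.274 37.791
final: 37.791 1.663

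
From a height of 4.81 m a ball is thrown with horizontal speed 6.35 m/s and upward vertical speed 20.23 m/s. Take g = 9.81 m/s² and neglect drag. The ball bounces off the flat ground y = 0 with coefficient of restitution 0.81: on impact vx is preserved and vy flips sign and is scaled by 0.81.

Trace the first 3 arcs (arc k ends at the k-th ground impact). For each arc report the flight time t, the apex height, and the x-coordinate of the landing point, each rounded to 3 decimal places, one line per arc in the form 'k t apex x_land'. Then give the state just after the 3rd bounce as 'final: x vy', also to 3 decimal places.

Arc 1: start y=4.810, vy=20.230 → t=4.350, apex=25.669, x_land=27.621, impact vy=-22.442
  bounce: vy ← 0.81·22.442 = 18.178
Arc 2: start y=0.000, vy=18.178 → t=3.706, apex=16.841, x_land=51.154, impact vy=-18.178
  bounce: vy ← 0.81·18.178 = 14.724
Arc 3: start y=0.000, vy=14.724 → t=3.002, apex=11.050, x_land=70.216, impact vy=-14.724
  bounce: vy ← 0.81·14.724 = 11.926

1 4.350 25.669 27.621
2 3.706 16.841 51.154
3 3.002 11.050 70.216
final: 70.216 11.926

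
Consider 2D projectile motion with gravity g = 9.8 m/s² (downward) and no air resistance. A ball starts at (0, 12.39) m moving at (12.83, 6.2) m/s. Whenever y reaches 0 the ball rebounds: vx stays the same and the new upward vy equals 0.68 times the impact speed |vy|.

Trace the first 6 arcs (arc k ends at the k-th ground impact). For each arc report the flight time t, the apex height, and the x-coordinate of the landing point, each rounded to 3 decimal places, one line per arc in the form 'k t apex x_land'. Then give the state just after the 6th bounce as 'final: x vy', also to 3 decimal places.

Arc 1: start y=12.390, vy=6.200 → t=2.344, apex=14.351, x_land=30.074, impact vy=-16.772
  bounce: vy ← 0.68·16.772 = 11.405
Arc 2: start y=0.000, vy=11.405 → t=2.327, apex=6.636, x_land=59.935, impact vy=-11.405
  bounce: vy ← 0.68·11.405 = 7.755
Arc 3: start y=0.000, vy=7.755 → t=1.583, apex=3.068, x_land=80.241, impact vy=-7.755
  bounce: vy ← 0.68·7.755 = 5.274
Arc 4: start y=0.000, vy=5.274 → t=1.076, apex=1.419, x_land=94.049, impact vy=-5.274
  bounce: vy ← 0.68·5.274 = 3.586
Arc 5: start y=0.000, vy=3.586 → t=0.732, apex=0.656, x_land=103.439, impact vy=-3.586
  bounce: vy ← 0.68·3.586 = 2.438
Arc 6: start y=0.000, vy=2.438 → t=0.498, apex=0.303, x_land=109.824, impact vy=-2.438
  bounce: vy ← 0.68·2.438 = 1.658

1 2.344 14.351 30.074
2 2.327 6.636 59.935
3 1.583 3.068 80.241
4 1.076 1.419 94.049
5 0.732 0.656 103.439
6 0.498 0.303 109.824
final: 109.824 1.658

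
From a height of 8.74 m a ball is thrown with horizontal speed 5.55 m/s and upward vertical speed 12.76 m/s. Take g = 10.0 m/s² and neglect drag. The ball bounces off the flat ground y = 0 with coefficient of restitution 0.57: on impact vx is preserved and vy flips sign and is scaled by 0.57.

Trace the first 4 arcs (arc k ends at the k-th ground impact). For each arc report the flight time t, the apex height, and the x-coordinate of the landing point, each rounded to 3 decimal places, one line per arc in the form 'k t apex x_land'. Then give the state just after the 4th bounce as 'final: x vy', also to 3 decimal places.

Arc 1: start y=8.740, vy=12.760 → t=3.113, apex=16.881, x_land=17.280, impact vy=-18.374
  bounce: vy ← 0.57·18.374 = 10.473
Arc 2: start y=0.000, vy=10.473 → t=2.095, apex=5.485, x_land=28.905, impact vy=-10.473
  bounce: vy ← 0.57·10.473 = 5.970
Arc 3: start y=0.000, vy=5.970 → t=1.194, apex=1.782, x_land=35.532, impact vy=-5.970
  bounce: vy ← 0.57·5.970 = 3.403
Arc 4: start y=0.000, vy=3.403 → t=0.681, apex=0.579, x_land=39.309, impact vy=-3.403
  bounce: vy ← 0.57·3.403 = 1.940

1 3.113 16.881 17.280
2 2.095 5.485 28.905
3 1.194 1.782 35.532
4 0.681 0.579 39.309
final: 39.309 1.940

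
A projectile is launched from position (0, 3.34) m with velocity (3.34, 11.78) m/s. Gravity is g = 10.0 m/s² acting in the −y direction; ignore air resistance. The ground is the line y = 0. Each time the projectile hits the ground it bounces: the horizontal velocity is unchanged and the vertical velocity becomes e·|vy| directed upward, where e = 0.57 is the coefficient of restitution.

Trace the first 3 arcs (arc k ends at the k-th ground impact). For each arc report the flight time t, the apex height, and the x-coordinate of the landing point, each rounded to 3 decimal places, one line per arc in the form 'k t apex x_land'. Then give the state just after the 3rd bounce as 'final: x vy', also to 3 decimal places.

1 2.612 10.278 8.723
2 1.634 3.339 14.183
3 0.932 1.085 17.294
final: 17.294 2.655

Arc 1: start y=3.340, vy=11.780 → t=2.612, apex=10.278, x_land=8.723, impact vy=-14.338
  bounce: vy ← 0.57·14.338 = 8.172
Arc 2: start y=0.000, vy=8.172 → t=1.634, apex=3.339, x_land=14.183, impact vy=-8.172
  bounce: vy ← 0.57·8.172 = 4.658
Arc 3: start y=0.000, vy=4.658 → t=0.932, apex=1.085, x_land=17.294, impact vy=-4.658
  bounce: vy ← 0.57·4.658 = 2.655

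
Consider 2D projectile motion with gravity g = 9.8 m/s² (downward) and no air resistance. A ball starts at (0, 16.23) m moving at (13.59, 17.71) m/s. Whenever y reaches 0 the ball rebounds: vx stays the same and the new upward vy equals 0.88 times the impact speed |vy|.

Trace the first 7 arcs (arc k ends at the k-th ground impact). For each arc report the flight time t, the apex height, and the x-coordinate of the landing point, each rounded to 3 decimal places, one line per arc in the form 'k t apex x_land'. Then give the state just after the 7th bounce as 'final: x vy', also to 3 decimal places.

1 4.372 32.232 59.414
2 4.514 24.961 120.759
3 3.972 19.330 174.743
4 3.496 14.969 222.248
5 3.076 11.592 264.053
6 2.707 8.977 300.842
7 2.382 6.952 333.215
final: 333.215 10.272

Arc 1: start y=16.230, vy=17.710 → t=4.372, apex=32.232, x_land=59.414, impact vy=-25.135
  bounce: vy ← 0.88·25.135 = 22.119
Arc 2: start y=0.000, vy=22.119 → t=4.514, apex=24.961, x_land=120.759, impact vy=-22.119
  bounce: vy ← 0.88·22.119 = 19.464
Arc 3: start y=0.000, vy=19.464 → t=3.972, apex=19.330, x_land=174.743, impact vy=-19.464
  bounce: vy ← 0.88·19.464 = 17.129
Arc 4: start y=0.000, vy=17.129 → t=3.496, apex=14.969, x_land=222.248, impact vy=-17.129
  bounce: vy ← 0.88·17.129 = 15.073
Arc 5: start y=0.000, vy=15.073 → t=3.076, apex=11.592, x_land=264.053, impact vy=-15.073
  bounce: vy ← 0.88·15.073 = 13.264
Arc 6: start y=0.000, vy=13.264 → t=2.707, apex=8.977, x_land=300.842, impact vy=-13.264
  bounce: vy ← 0.88·13.264 = 11.673
Arc 7: start y=0.000, vy=11.673 → t=2.382, apex=6.952, x_land=333.215, impact vy=-11.673
  bounce: vy ← 0.88·11.673 = 10.272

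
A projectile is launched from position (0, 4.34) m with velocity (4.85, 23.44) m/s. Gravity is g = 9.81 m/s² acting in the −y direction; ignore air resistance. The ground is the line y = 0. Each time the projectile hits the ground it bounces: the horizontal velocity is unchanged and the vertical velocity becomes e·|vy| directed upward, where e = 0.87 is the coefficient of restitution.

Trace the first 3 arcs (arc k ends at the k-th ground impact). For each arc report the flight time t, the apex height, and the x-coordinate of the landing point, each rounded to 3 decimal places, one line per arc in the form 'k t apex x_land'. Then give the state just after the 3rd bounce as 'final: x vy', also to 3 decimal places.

1 4.957 32.344 24.043
2 4.468 24.481 45.713
3 3.887 18.530 64.566
final: 64.566 16.588

Arc 1: start y=4.340, vy=23.440 → t=4.957, apex=32.344, x_land=24.043, impact vy=-25.191
  bounce: vy ← 0.87·25.191 = 21.916
Arc 2: start y=0.000, vy=21.916 → t=4.468, apex=24.481, x_land=45.713, impact vy=-21.916
  bounce: vy ← 0.87·21.916 = 19.067
Arc 3: start y=0.000, vy=19.067 → t=3.887, apex=18.530, x_land=64.566, impact vy=-19.067
  bounce: vy ← 0.87·19.067 = 16.588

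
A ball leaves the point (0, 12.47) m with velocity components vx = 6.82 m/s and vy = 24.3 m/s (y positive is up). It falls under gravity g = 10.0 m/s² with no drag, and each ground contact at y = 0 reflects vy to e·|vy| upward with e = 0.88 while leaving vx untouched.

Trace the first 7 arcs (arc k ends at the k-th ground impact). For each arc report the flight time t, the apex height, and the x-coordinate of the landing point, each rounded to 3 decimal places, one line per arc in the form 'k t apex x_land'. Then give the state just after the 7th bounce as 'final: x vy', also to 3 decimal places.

Arc 1: start y=12.470, vy=24.300 → t=5.328, apex=41.995, x_land=36.338, impact vy=-28.981
  bounce: vy ← 0.88·28.981 = 25.503
Arc 2: start y=0.000, vy=25.503 → t=5.101, apex=32.521, x_land=71.124, impact vy=-25.503
  bounce: vy ← 0.88·25.503 = 22.443
Arc 3: start y=0.000, vy=22.443 → t=4.489, apex=25.184, x_land=101.736, impact vy=-22.443
  bounce: vy ← 0.88·22.443 = 19.750
Arc 4: start y=0.000, vy=19.750 → t=3.950, apex=19.502, x_land=128.674, impact vy=-19.750
  bounce: vy ← 0.88·19.750 = 17.380
Arc 5: start y=0.000, vy=17.380 → t=3.476, apex=15.103, x_land=152.380, impact vy=-17.380
  bounce: vy ← 0.88·17.380 = 15.294
Arc 6: start y=0.000, vy=15.294 → t=3.059, apex=11.696, x_land=173.241, impact vy=-15.294
  bounce: vy ← 0.88·15.294 = 13.459
Arc 7: start y=0.000, vy=13.459 → t=2.692, apex=9.057, x_land=191.599, impact vy=-13.459
  bounce: vy ← 0.88·13.459 = 11.844

1 5.328 41.995 36.338
2 5.101 32.521 71.124
3 4.489 25.184 101.736
4 3.950 19.502 128.674
5 3.476 15.103 152.380
6 3.059 11.696 173.241
7 2.692 9.057 191.599
final: 191.599 11.844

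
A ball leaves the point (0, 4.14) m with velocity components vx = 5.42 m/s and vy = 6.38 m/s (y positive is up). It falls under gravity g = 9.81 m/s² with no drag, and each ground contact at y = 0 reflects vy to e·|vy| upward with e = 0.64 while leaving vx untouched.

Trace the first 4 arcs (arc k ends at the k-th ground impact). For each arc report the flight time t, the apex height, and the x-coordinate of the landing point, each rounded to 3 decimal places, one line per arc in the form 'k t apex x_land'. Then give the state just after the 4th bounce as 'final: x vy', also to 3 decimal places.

1 1.776 6.215 9.626
2 1.441 2.546 17.435
3 0.922 1.043 22.433
4 0.590 0.427 25.631
final: 25.631 1.853

Arc 1: start y=4.140, vy=6.380 → t=1.776, apex=6.215, x_land=9.626, impact vy=-11.042
  bounce: vy ← 0.64·11.042 = 7.067
Arc 2: start y=0.000, vy=7.067 → t=1.441, apex=2.546, x_land=17.435, impact vy=-7.067
  bounce: vy ← 0.64·7.067 = 4.523
Arc 3: start y=0.000, vy=4.523 → t=0.922, apex=1.043, x_land=22.433, impact vy=-4.523
  bounce: vy ← 0.64·4.523 = 2.895
Arc 4: start y=0.000, vy=2.895 → t=0.590, apex=0.427, x_land=25.631, impact vy=-2.895
  bounce: vy ← 0.64·2.895 = 1.853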